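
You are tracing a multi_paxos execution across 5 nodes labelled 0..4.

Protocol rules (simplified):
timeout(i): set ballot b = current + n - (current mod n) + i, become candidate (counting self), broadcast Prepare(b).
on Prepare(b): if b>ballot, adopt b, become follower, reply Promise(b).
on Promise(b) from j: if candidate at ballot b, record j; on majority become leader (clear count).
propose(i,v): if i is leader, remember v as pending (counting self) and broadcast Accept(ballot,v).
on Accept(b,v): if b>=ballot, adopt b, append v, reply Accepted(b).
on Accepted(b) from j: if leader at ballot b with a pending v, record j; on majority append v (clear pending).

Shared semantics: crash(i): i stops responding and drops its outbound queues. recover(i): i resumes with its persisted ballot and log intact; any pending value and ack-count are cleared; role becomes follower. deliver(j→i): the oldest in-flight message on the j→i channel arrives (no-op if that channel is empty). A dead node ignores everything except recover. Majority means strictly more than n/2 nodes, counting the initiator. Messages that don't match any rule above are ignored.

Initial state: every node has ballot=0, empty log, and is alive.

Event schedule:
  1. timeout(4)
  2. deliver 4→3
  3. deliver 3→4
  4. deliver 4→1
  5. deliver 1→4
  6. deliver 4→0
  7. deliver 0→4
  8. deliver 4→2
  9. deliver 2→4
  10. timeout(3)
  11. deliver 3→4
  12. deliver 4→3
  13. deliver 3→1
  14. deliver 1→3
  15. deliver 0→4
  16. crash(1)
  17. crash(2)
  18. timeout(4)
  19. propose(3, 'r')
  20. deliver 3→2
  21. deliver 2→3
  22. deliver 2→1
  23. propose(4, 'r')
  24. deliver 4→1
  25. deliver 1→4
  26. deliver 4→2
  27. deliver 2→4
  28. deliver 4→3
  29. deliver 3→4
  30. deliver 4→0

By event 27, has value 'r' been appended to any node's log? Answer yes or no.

after 1 — timeout(4): n4:cand/b9/[-]
after 2 — deliver 4→3: n3:foll/b9/[-]
after 3 — deliver 3→4: ·
after 4 — deliver 4→1: n1:foll/b9/[-]
after 5 — deliver 1→4: n4:lead/b9/[-]
after 6 — deliver 4→0: n0:foll/b9/[-]
after 7 — deliver 0→4: ·
after 8 — deliver 4→2: n2:foll/b9/[-]
after 9 — deliver 2→4: ·
after 10 — timeout(3): n3:cand/b13/[-]
after 11 — deliver 3→4: n4:foll/b13/[-]
after 12 — deliver 4→3: ·
after 13 — deliver 3→1: n1:foll/b13/[-]
after 14 — deliver 1→3: n3:lead/b13/[-]
after 15 — deliver 0→4: ·
after 16 — crash(1): n1:✗foll/b13/[-]
after 17 — crash(2): n2:✗foll/b9/[-]
after 18 — timeout(4): n4:cand/b19/[-]
after 19 — propose(3,'r'): ·
after 20 — deliver 3→2: ·
after 21 — deliver 2→3: ·
after 22 — deliver 2→1: ·
after 23 — propose(4,'r'): ·
after 24 — deliver 4→1: ·
after 25 — deliver 1→4: ·
after 26 — deliver 4→2: ·
after 27 — deliver 2→4: ·

no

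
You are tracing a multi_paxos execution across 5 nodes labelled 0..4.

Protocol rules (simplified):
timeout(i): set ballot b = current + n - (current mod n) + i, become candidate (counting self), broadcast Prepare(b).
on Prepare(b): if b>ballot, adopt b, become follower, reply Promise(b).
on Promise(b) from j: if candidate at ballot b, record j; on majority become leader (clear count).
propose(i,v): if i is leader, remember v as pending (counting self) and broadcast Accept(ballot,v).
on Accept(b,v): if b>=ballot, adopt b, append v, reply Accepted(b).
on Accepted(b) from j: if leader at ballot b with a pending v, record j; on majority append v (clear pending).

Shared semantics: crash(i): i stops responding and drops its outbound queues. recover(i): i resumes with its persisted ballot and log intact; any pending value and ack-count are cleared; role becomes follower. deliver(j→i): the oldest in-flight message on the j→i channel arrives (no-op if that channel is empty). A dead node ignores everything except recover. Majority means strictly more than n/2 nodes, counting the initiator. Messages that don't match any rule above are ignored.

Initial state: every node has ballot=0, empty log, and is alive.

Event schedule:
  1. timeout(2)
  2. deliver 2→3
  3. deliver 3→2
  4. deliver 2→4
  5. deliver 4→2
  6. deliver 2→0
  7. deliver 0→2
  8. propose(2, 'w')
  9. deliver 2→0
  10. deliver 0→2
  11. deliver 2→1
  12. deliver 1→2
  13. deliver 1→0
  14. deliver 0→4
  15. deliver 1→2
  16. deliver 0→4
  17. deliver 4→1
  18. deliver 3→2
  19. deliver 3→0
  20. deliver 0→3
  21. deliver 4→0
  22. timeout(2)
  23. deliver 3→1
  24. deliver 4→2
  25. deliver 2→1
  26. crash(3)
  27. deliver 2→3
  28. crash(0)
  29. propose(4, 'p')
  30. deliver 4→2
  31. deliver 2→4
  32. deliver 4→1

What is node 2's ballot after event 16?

7

after 1 — timeout(2): n2:cand/b7/[-]
after 2 — deliver 2→3: n3:foll/b7/[-]
after 3 — deliver 3→2: ·
after 4 — deliver 2→4: n4:foll/b7/[-]
after 5 — deliver 4→2: n2:lead/b7/[-]
after 6 — deliver 2→0: n0:foll/b7/[-]
after 7 — deliver 0→2: ·
after 8 — propose(2,'w'): ·
after 9 — deliver 2→0: n0:foll/b7/[w]
after 10 — deliver 0→2: ·
after 11 — deliver 2→1: n1:foll/b7/[-]
after 12 — deliver 1→2: ·
after 13 — deliver 1→0: ·
after 14 — deliver 0→4: ·
after 15 — deliver 1→2: ·
after 16 — deliver 0→4: ·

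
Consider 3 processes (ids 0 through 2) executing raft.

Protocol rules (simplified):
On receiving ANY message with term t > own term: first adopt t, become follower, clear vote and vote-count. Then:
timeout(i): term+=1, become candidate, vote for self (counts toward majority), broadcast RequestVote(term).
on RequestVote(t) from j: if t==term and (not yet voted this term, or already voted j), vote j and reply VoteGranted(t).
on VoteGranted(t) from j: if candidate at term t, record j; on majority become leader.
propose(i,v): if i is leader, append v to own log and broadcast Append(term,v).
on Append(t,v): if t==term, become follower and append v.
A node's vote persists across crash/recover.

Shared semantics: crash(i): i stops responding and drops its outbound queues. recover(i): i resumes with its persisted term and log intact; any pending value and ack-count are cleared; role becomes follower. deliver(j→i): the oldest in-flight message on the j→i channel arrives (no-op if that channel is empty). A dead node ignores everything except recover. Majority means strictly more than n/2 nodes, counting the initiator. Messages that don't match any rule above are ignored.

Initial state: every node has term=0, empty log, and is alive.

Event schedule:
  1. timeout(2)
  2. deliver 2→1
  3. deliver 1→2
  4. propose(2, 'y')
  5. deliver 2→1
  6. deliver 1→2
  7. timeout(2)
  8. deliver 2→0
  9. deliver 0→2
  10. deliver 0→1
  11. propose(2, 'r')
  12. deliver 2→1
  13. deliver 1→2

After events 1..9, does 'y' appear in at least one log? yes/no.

yes

after 1 — timeout(2): n2:cand/t1/[-]
after 2 — deliver 2→1: n1:foll/t1/[-]
after 3 — deliver 1→2: n2:lead/t1/[-]
after 4 — propose(2,'y'): n2:lead/t1/[y]
after 5 — deliver 2→1: n1:foll/t1/[y]
after 6 — deliver 1→2: ·
after 7 — timeout(2): n2:cand/t2/[y]
after 8 — deliver 2→0: n0:foll/t1/[-]
after 9 — deliver 0→2: ·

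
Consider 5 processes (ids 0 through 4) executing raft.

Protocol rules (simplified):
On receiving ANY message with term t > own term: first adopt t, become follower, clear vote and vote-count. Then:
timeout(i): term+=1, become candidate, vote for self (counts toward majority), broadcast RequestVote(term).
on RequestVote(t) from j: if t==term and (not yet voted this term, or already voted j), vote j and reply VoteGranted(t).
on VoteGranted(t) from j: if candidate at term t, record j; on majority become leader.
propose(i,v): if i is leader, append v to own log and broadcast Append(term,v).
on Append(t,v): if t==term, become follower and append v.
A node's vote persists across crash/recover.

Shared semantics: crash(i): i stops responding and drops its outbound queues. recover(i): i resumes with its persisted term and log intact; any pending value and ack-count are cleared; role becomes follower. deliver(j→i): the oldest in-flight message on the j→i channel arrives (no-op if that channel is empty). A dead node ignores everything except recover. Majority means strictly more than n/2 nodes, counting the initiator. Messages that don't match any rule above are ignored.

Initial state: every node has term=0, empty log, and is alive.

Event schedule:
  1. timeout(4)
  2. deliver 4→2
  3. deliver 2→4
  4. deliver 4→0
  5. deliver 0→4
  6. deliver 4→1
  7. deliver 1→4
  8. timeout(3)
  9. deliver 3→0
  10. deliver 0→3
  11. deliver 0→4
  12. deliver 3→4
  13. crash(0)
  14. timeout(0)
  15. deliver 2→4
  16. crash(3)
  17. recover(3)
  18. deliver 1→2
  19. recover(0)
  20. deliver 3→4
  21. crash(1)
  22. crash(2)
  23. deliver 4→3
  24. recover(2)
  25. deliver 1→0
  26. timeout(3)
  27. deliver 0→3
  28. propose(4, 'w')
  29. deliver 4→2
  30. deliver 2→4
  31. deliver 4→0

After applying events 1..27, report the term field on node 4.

[1] timeout(4) → N4(cand t1 [-])
[2] deliver 4→2 → N2(foll t1 [-])
[3] deliver 2→4 → ∅
[4] deliver 4→0 → N0(foll t1 [-])
[5] deliver 0→4 → N4(lead t1 [-])
[6] deliver 4→1 → N1(foll t1 [-])
[7] deliver 1→4 → ∅
[8] timeout(3) → N3(cand t1 [-])
[9] deliver 3→0 → ∅
[10] deliver 0→3 → ∅
[11] deliver 0→4 → ∅
[12] deliver 3→4 → ∅
[13] crash(0) → N0(✗foll t1 [-])
[14] timeout(0) → ∅
[15] deliver 2→4 → ∅
[16] crash(3) → N3(✗cand t1 [-])
[17] recover(3) → N3(foll t1 [-])
[18] deliver 1→2 → ∅
[19] recover(0) → N0(foll t1 [-])
[20] deliver 3→4 → ∅
[21] crash(1) → N1(✗foll t1 [-])
[22] crash(2) → N2(✗foll t1 [-])
[23] deliver 4→3 → ∅
[24] recover(2) → N2(foll t1 [-])
[25] deliver 1→0 → ∅
[26] timeout(3) → N3(cand t2 [-])
[27] deliver 0→3 → ∅

1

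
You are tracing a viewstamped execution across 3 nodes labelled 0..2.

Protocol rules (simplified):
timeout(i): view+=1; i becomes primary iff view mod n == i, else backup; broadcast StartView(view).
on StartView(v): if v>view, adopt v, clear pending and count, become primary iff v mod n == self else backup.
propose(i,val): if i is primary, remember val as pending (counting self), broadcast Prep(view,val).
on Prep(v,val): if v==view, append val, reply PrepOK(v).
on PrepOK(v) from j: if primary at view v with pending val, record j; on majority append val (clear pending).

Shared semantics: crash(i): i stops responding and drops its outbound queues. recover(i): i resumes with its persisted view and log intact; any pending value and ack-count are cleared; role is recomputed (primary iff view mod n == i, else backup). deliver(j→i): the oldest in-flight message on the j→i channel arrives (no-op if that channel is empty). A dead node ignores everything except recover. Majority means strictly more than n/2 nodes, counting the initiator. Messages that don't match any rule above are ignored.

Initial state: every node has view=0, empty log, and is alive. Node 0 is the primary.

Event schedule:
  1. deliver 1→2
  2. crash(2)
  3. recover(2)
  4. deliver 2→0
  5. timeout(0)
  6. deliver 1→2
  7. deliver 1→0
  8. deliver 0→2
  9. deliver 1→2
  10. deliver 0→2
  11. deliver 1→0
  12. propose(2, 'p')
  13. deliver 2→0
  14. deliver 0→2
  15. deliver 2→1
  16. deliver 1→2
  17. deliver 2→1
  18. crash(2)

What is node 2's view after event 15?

1

1. deliver 1→2:  nop
2. crash(2):  <2:✗back v0 ->
3. recover(2):  <2:back v0 ->
4. deliver 2→0:  nop
5. timeout(0):  <0:back v1 ->
6. deliver 1→2:  nop
7. deliver 1→0:  nop
8. deliver 0→2:  <2:back v1 ->
9. deliver 1→2:  nop
10. deliver 0→2:  nop
11. deliver 1→0:  nop
12. propose(2,'p'):  nop
13. deliver 2→0:  nop
14. deliver 0→2:  nop
15. deliver 2→1:  nop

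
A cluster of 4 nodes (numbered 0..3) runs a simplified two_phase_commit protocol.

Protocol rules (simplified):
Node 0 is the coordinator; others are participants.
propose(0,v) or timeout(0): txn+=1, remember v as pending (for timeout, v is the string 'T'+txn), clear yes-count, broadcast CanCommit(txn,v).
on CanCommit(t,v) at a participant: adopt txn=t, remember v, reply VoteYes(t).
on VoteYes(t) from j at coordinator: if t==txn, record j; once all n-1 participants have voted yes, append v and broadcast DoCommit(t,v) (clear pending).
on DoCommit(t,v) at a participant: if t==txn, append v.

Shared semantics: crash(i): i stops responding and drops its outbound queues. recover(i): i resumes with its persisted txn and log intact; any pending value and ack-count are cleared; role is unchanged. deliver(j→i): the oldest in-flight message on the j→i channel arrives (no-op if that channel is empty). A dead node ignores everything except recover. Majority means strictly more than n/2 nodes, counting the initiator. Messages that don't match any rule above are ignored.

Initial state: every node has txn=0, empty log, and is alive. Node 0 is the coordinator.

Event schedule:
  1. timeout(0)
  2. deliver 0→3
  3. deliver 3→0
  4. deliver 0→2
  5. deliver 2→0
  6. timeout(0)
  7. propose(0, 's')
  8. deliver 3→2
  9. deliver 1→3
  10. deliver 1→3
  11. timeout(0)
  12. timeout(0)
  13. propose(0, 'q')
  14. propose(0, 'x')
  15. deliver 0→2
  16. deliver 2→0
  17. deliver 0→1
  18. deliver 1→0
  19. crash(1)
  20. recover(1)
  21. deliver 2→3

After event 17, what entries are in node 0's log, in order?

after 1 — timeout(0): n0:coor/t1/[-]
after 2 — deliver 0→3: n3:part/t1/[-]
after 3 — deliver 3→0: ·
after 4 — deliver 0→2: n2:part/t1/[-]
after 5 — deliver 2→0: ·
after 6 — timeout(0): n0:coor/t2/[-]
after 7 — propose(0,'s'): n0:coor/t3/[-]
after 8 — deliver 3→2: ·
after 9 — deliver 1→3: ·
after 10 — deliver 1→3: ·
after 11 — timeout(0): n0:coor/t4/[-]
after 12 — timeout(0): n0:coor/t5/[-]
after 13 — propose(0,'q'): n0:coor/t6/[-]
after 14 — propose(0,'x'): n0:coor/t7/[-]
after 15 — deliver 0→2: n2:part/t2/[-]
after 16 — deliver 2→0: ·
after 17 — deliver 0→1: n1:part/t1/[-]

empty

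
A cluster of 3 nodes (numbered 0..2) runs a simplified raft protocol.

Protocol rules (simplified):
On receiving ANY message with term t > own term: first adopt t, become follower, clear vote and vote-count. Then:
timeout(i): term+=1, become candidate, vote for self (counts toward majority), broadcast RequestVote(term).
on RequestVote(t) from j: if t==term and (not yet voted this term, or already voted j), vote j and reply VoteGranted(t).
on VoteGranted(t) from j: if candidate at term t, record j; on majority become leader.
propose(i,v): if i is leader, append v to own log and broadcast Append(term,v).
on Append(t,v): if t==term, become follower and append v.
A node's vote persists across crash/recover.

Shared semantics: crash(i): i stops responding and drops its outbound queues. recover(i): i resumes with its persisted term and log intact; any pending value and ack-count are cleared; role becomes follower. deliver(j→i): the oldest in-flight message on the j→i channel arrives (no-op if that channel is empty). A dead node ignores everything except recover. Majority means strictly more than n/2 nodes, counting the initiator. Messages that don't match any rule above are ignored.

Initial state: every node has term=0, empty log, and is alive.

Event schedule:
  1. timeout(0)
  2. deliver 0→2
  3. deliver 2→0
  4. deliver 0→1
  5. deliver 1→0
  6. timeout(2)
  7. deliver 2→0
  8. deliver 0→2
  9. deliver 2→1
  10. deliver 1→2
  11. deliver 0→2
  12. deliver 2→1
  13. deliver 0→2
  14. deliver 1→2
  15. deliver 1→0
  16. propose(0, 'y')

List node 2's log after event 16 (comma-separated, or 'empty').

empty

[1] timeout(0) → N0(cand t1 [-])
[2] deliver 0→2 → N2(foll t1 [-])
[3] deliver 2→0 → N0(lead t1 [-])
[4] deliver 0→1 → N1(foll t1 [-])
[5] deliver 1→0 → ∅
[6] timeout(2) → N2(cand t2 [-])
[7] deliver 2→0 → N0(foll t2 [-])
[8] deliver 0→2 → N2(lead t2 [-])
[9] deliver 2→1 → N1(foll t2 [-])
[10] deliver 1→2 → ∅
[11] deliver 0→2 → ∅
[12] deliver 2→1 → ∅
[13] deliver 0→2 → ∅
[14] deliver 1→2 → ∅
[15] deliver 1→0 → ∅
[16] propose(0,'y') → ∅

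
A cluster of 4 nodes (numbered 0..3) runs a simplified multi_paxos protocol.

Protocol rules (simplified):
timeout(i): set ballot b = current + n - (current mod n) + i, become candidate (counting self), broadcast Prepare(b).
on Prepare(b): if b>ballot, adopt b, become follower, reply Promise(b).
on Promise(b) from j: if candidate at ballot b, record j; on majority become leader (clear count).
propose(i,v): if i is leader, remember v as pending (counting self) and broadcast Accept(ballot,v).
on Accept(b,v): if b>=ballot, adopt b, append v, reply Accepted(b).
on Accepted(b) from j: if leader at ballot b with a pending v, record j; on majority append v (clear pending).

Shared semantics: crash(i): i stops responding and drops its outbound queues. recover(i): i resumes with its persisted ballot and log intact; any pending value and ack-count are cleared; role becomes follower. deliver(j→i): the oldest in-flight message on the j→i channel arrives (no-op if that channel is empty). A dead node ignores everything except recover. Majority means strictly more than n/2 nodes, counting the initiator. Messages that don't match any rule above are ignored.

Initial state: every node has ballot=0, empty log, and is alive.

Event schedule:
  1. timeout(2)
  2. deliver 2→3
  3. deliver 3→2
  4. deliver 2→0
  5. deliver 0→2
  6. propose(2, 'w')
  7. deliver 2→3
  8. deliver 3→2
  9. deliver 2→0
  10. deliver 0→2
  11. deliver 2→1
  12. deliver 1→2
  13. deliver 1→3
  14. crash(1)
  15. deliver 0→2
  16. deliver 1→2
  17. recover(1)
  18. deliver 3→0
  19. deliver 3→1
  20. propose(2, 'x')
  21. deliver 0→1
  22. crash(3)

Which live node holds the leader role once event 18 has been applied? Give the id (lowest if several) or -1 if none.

2

step 1 timeout(2): 2={cand,b=6,log=-}
step 2 deliver 2→3: 3={foll,b=6,log=-}
step 3 deliver 3→2: —
step 4 deliver 2→0: 0={foll,b=6,log=-}
step 5 deliver 0→2: 2={lead,b=6,log=-}
step 6 propose(2,'w'): —
step 7 deliver 2→3: 3={foll,b=6,log=w}
step 8 deliver 3→2: —
step 9 deliver 2→0: 0={foll,b=6,log=w}
step 10 deliver 0→2: 2={lead,b=6,log=w}
step 11 deliver 2→1: 1={foll,b=6,log=-}
step 12 deliver 1→2: —
step 13 deliver 1→3: —
step 14 crash(1): 1={✗foll,b=6,log=-}
step 15 deliver 0→2: —
step 16 deliver 1→2: —
step 17 recover(1): 1={foll,b=6,log=-}
step 18 deliver 3→0: —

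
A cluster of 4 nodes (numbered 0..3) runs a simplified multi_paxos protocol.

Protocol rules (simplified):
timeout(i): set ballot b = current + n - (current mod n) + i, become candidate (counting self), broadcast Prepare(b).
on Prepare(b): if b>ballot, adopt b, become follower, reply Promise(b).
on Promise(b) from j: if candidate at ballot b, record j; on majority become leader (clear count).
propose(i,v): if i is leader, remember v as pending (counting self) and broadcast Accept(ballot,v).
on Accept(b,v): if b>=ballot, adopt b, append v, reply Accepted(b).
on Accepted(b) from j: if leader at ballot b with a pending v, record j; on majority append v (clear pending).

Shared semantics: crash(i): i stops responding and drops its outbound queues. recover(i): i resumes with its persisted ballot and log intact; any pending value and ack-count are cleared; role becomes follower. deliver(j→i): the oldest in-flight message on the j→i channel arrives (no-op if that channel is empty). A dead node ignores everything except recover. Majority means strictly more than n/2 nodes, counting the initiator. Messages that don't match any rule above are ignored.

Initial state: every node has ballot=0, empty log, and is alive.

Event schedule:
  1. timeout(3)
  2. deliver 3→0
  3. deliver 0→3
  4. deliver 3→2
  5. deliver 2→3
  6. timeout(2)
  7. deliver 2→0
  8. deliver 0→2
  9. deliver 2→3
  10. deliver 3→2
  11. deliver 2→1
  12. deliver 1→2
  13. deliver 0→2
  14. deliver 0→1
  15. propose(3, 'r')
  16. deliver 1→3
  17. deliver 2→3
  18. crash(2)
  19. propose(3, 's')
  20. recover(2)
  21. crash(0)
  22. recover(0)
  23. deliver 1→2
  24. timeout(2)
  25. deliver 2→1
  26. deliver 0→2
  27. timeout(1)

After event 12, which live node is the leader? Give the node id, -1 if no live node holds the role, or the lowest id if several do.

1. timeout(3):  <3:cand b7 ->
2. deliver 3→0:  <0:foll b7 ->
3. deliver 0→3:  nop
4. deliver 3→2:  <2:foll b7 ->
5. deliver 2→3:  <3:lead b7 ->
6. timeout(2):  <2:cand b10 ->
7. deliver 2→0:  <0:foll b10 ->
8. deliver 0→2:  nop
9. deliver 2→3:  <3:foll b10 ->
10. deliver 3→2:  <2:lead b10 ->
11. deliver 2→1:  <1:foll b10 ->
12. deliver 1→2:  nop

2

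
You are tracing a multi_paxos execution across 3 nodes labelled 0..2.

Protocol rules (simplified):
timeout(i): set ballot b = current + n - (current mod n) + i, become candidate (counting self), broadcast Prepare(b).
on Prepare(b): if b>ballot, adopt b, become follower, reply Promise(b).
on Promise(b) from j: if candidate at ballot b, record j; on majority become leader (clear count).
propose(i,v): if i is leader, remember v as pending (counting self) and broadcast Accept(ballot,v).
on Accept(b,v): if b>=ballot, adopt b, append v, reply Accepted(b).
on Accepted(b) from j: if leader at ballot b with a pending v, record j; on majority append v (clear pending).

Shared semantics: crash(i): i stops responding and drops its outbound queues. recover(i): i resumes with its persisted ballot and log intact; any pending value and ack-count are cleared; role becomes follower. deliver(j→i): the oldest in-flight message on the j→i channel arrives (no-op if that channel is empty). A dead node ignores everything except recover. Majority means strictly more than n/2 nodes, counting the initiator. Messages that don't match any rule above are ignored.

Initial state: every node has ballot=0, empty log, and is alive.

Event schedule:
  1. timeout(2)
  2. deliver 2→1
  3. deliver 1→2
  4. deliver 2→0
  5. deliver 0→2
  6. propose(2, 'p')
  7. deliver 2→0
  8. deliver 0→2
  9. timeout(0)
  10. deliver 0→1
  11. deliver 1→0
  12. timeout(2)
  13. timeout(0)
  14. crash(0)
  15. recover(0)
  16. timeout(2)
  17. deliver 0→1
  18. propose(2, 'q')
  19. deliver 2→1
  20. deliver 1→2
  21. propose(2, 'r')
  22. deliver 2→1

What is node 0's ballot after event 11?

e1 timeout(2): 2[cand,b=5,-]
e2 deliver 2→1: 1[foll,b=5,-]
e3 deliver 1→2: 2[lead,b=5,-]
e4 deliver 2→0: 0[foll,b=5,-]
e5 deliver 0→2: ·
e6 propose(2,'p'): ·
e7 deliver 2→0: 0[foll,b=5,p]
e8 deliver 0→2: 2[lead,b=5,p]
e9 timeout(0): 0[cand,b=6,p]
e10 deliver 0→1: 1[foll,b=6,-]
e11 deliver 1→0: 0[lead,b=6,p]

6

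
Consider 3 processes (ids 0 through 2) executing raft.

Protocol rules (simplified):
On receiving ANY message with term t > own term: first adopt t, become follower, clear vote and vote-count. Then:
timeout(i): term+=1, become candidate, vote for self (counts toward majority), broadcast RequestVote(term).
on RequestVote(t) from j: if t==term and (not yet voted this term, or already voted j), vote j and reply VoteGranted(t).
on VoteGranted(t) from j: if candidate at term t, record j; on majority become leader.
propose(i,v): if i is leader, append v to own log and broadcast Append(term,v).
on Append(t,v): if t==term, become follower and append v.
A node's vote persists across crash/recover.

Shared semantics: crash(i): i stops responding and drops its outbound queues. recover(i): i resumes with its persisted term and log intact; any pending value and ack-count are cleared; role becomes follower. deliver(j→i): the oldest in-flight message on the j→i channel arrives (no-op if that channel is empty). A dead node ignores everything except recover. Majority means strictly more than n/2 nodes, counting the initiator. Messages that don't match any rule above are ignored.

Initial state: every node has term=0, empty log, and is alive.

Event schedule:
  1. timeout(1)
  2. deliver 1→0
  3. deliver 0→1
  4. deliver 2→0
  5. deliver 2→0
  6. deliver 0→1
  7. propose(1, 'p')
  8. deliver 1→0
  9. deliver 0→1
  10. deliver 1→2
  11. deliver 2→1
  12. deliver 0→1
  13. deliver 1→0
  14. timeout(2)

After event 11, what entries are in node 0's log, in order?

p

[1] timeout(1) → N1(cand t1 [-])
[2] deliver 1→0 → N0(foll t1 [-])
[3] deliver 0→1 → N1(lead t1 [-])
[4] deliver 2→0 → ∅
[5] deliver 2→0 → ∅
[6] deliver 0→1 → ∅
[7] propose(1,'p') → N1(lead t1 [p])
[8] deliver 1→0 → N0(foll t1 [p])
[9] deliver 0→1 → ∅
[10] deliver 1→2 → N2(foll t1 [-])
[11] deliver 2→1 → ∅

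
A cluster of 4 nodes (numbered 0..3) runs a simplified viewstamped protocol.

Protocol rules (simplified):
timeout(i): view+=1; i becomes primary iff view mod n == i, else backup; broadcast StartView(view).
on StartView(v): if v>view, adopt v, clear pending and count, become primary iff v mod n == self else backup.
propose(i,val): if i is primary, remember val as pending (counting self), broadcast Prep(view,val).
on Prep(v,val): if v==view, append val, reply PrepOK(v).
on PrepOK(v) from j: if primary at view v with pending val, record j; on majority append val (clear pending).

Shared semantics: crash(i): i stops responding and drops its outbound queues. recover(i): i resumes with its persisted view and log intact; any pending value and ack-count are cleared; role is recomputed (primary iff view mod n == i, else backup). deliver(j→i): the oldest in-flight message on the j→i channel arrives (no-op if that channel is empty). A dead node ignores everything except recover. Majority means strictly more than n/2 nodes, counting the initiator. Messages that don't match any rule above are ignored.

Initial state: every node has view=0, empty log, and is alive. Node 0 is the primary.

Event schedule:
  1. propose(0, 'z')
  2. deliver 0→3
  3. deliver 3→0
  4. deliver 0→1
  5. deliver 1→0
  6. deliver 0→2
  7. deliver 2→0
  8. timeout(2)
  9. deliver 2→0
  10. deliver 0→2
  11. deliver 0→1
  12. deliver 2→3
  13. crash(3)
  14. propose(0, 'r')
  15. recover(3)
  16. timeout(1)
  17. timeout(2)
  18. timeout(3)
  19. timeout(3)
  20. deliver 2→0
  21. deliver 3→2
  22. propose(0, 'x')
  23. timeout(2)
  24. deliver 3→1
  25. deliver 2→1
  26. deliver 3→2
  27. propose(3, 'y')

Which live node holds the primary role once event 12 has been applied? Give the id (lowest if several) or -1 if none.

e1 propose(0,'z'): ·
e2 deliver 0→3: 3[back,v=0,z]
e3 deliver 3→0: ·
e4 deliver 0→1: 1[back,v=0,z]
e5 deliver 1→0: 0[prim,v=0,z]
e6 deliver 0→2: 2[back,v=0,z]
e7 deliver 2→0: ·
e8 timeout(2): 2[back,v=1,z]
e9 deliver 2→0: 0[back,v=1,z]
e10 deliver 0→2: ·
e11 deliver 0→1: ·
e12 deliver 2→3: 3[back,v=1,z]

-1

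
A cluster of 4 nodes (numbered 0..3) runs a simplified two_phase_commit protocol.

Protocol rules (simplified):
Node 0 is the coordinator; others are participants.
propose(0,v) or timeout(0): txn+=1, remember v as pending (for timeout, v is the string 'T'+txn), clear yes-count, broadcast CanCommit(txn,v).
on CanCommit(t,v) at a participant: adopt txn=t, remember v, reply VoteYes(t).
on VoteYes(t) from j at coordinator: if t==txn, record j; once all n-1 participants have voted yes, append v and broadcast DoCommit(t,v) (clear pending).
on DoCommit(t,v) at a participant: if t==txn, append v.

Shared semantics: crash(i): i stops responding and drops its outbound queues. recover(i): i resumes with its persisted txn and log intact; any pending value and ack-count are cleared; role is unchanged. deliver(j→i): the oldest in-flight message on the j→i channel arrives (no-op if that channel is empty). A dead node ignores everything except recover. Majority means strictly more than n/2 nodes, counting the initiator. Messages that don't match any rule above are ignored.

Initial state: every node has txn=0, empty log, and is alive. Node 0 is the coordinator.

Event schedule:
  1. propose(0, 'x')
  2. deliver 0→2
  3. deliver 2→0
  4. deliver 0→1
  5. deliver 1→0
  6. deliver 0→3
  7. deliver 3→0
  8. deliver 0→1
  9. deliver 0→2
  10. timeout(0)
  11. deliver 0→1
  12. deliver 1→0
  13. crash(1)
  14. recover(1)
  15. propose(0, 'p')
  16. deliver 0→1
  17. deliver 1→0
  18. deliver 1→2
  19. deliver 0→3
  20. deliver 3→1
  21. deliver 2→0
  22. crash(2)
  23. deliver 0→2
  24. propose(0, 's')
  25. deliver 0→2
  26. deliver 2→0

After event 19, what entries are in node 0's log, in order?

[1] propose(0,'x') → N0(coor t1 [-])
[2] deliver 0→2 → N2(part t1 [-])
[3] deliver 2→0 → ∅
[4] deliver 0→1 → N1(part t1 [-])
[5] deliver 1→0 → ∅
[6] deliver 0→3 → N3(part t1 [-])
[7] deliver 3→0 → N0(coor t1 [x])
[8] deliver 0→1 → N1(part t1 [x])
[9] deliver 0→2 → N2(part t1 [x])
[10] timeout(0) → N0(coor t2 [x])
[11] deliver 0→1 → N1(part t2 [x])
[12] deliver 1→0 → ∅
[13] crash(1) → N1(✗part t2 [x])
[14] recover(1) → N1(part t2 [x])
[15] propose(0,'p') → N0(coor t3 [x])
[16] deliver 0→1 → N1(part t3 [x])
[17] deliver 1→0 → ∅
[18] deliver 1→2 → ∅
[19] deliver 0→3 → N3(part t1 [x])

x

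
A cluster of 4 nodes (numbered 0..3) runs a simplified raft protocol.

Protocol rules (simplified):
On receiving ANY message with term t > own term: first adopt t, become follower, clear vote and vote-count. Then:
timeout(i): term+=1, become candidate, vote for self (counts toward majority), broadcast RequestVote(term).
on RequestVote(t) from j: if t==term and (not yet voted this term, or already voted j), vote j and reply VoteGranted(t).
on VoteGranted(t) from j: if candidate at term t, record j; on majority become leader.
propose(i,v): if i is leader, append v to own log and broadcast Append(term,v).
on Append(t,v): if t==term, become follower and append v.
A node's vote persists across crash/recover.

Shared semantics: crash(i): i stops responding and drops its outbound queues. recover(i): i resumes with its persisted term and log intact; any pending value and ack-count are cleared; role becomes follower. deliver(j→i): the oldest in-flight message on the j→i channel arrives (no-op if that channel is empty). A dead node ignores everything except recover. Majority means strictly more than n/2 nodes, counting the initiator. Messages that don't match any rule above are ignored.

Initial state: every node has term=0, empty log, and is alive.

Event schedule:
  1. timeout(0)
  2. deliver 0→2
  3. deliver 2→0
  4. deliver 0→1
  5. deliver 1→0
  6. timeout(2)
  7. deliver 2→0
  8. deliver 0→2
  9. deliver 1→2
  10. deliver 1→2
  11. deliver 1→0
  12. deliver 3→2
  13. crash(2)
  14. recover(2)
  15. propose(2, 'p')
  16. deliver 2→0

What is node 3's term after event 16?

1. timeout(0):  <0:cand t1 ->
2. deliver 0→2:  <2:foll t1 ->
3. deliver 2→0:  nop
4. deliver 0→1:  <1:foll t1 ->
5. deliver 1→0:  <0:lead t1 ->
6. timeout(2):  <2:cand t2 ->
7. deliver 2→0:  <0:foll t2 ->
8. deliver 0→2:  nop
9. deliver 1→2:  nop
10. deliver 1→2:  nop
11. deliver 1→0:  nop
12. deliver 3→2:  nop
13. crash(2):  <2:✗cand t2 ->
14. recover(2):  <2:foll t2 ->
15. propose(2,'p'):  nop
16. deliver 2→0:  nop

0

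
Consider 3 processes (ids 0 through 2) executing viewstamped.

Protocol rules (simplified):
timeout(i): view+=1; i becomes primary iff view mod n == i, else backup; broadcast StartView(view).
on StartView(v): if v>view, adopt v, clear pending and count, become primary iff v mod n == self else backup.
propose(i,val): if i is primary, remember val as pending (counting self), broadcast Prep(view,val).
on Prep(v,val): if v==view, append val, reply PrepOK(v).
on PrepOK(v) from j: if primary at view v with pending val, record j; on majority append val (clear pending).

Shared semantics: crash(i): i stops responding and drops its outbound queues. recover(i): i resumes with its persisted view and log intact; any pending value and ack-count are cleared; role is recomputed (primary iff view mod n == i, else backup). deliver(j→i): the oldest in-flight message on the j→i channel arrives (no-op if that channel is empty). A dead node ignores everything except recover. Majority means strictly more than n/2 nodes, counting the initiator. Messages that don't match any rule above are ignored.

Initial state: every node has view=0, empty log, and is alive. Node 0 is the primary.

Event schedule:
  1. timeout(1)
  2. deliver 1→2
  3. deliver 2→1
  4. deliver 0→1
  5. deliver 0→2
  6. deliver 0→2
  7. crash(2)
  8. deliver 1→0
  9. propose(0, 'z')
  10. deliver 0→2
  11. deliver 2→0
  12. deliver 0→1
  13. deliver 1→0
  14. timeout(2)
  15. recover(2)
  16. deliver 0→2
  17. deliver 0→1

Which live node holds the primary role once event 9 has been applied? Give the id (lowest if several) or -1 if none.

1

[1] timeout(1) → N1(prim v1 [-])
[2] deliver 1→2 → N2(back v1 [-])
[3] deliver 2→1 → ∅
[4] deliver 0→1 → ∅
[5] deliver 0→2 → ∅
[6] deliver 0→2 → ∅
[7] crash(2) → N2(✗back v1 [-])
[8] deliver 1→0 → N0(back v1 [-])
[9] propose(0,'z') → ∅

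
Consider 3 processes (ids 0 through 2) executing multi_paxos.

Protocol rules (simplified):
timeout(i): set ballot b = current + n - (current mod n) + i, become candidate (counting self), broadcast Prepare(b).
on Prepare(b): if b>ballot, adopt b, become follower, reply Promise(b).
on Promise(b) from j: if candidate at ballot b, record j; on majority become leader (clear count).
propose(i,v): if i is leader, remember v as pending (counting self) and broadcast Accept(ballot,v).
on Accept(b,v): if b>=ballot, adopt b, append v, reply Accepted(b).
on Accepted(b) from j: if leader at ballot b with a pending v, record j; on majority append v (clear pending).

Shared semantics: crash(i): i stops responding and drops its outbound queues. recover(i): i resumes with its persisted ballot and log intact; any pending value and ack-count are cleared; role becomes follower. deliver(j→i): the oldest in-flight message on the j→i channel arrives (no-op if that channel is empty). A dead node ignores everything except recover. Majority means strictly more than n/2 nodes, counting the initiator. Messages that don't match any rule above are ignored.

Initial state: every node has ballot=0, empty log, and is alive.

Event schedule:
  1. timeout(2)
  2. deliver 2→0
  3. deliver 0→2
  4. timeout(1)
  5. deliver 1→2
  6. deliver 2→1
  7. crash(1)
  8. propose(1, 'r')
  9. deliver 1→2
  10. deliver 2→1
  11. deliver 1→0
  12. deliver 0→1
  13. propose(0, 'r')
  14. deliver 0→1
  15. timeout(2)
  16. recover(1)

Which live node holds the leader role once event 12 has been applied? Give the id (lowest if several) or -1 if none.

2

after 1 — timeout(2): n2:cand/b5/[-]
after 2 — deliver 2→0: n0:foll/b5/[-]
after 3 — deliver 0→2: n2:lead/b5/[-]
after 4 — timeout(1): n1:cand/b4/[-]
after 5 — deliver 1→2: ·
after 6 — deliver 2→1: n1:foll/b5/[-]
after 7 — crash(1): n1:✗foll/b5/[-]
after 8 — propose(1,'r'): ·
after 9 — deliver 1→2: ·
after 10 — deliver 2→1: ·
after 11 — deliver 1→0: ·
after 12 — deliver 0→1: ·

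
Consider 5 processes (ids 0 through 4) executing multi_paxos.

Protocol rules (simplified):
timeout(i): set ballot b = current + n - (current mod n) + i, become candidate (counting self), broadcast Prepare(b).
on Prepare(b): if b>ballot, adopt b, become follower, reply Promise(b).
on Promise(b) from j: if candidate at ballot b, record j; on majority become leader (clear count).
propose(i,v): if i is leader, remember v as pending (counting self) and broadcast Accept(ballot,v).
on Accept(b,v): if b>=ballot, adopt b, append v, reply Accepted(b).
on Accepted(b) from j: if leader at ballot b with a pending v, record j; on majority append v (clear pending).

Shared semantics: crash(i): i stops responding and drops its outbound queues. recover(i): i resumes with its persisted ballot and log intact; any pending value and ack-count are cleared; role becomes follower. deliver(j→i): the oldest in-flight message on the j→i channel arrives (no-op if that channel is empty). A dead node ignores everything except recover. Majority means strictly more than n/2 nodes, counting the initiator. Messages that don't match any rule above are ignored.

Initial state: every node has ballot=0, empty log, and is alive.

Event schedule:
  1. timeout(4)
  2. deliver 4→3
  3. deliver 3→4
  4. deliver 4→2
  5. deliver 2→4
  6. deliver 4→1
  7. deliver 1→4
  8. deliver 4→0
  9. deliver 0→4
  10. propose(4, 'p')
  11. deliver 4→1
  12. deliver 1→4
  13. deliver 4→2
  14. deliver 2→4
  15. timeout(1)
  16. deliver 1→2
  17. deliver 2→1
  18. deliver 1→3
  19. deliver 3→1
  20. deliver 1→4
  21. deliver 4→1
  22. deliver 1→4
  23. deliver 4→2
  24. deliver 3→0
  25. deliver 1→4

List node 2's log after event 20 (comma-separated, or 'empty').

step 1 timeout(4): 4={cand,b=9,log=-}
step 2 deliver 4→3: 3={foll,b=9,log=-}
step 3 deliver 3→4: —
step 4 deliver 4→2: 2={foll,b=9,log=-}
step 5 deliver 2→4: 4={lead,b=9,log=-}
step 6 deliver 4→1: 1={foll,b=9,log=-}
step 7 deliver 1→4: —
step 8 deliver 4→0: 0={foll,b=9,log=-}
step 9 deliver 0→4: —
step 10 propose(4,'p'): —
step 11 deliver 4→1: 1={foll,b=9,log=p}
step 12 deliver 1→4: —
step 13 deliver 4→2: 2={foll,b=9,log=p}
step 14 deliver 2→4: 4={lead,b=9,log=p}
step 15 timeout(1): 1={cand,b=11,log=p}
step 16 deliver 1→2: 2={foll,b=11,log=p}
step 17 deliver 2→1: —
step 18 deliver 1→3: 3={foll,b=11,log=-}
step 19 deliver 3→1: 1={lead,b=11,log=p}
step 20 deliver 1→4: 4={foll,b=11,log=p}

p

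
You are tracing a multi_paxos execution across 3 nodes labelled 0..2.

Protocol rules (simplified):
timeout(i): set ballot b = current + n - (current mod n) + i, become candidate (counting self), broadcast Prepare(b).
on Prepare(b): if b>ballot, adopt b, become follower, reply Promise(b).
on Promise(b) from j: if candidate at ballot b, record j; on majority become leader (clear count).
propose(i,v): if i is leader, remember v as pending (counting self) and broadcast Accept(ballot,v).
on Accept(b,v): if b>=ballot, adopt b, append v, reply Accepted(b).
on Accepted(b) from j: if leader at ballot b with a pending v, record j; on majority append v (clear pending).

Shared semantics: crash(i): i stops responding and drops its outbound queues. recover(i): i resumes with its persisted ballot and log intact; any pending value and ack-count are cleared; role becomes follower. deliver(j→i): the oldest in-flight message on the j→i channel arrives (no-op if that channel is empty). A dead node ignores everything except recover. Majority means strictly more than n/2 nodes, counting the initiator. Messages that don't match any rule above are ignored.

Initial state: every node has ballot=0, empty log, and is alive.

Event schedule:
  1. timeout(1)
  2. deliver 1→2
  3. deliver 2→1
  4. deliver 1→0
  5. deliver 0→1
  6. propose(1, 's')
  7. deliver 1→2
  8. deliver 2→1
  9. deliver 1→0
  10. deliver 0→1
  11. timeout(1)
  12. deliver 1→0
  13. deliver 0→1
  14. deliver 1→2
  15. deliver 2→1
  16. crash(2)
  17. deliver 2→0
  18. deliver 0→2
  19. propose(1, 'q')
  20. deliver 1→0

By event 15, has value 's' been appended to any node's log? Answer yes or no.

e1 timeout(1): 1[cand,b=4,-]
e2 deliver 1→2: 2[foll,b=4,-]
e3 deliver 2→1: 1[lead,b=4,-]
e4 deliver 1→0: 0[foll,b=4,-]
e5 deliver 0→1: ·
e6 propose(1,'s'): ·
e7 deliver 1→2: 2[foll,b=4,s]
e8 deliver 2→1: 1[lead,b=4,s]
e9 deliver 1→0: 0[foll,b=4,s]
e10 deliver 0→1: ·
e11 timeout(1): 1[cand,b=7,s]
e12 deliver 1→0: 0[foll,b=7,s]
e13 deliver 0→1: 1[lead,b=7,s]
e14 deliver 1→2: 2[foll,b=7,s]
e15 deliver 2→1: ·

yes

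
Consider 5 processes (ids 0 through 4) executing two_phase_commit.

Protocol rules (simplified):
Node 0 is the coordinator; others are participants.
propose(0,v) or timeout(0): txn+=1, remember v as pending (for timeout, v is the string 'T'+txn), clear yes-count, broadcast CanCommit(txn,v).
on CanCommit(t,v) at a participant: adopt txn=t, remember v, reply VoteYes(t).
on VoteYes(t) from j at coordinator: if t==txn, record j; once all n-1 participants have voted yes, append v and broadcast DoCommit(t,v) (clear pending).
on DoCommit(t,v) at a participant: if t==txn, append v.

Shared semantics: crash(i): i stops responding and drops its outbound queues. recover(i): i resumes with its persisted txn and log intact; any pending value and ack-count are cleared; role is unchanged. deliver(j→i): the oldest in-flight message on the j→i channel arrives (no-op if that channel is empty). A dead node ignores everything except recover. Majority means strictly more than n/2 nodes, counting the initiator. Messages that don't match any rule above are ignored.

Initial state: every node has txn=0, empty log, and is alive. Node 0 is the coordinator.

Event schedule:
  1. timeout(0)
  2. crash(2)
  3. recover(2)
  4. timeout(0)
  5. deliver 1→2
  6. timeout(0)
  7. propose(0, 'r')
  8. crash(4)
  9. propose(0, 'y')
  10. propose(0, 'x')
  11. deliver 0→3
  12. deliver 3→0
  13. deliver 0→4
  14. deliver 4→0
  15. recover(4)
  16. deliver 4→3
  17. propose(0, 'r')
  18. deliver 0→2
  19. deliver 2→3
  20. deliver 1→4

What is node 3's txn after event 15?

after 1 — timeout(0): n0:coor/t1/[-]
after 2 — crash(2): n2:✗part/t0/[-]
after 3 — recover(2): n2:part/t0/[-]
after 4 — timeout(0): n0:coor/t2/[-]
after 5 — deliver 1→2: ·
after 6 — timeout(0): n0:coor/t3/[-]
after 7 — propose(0,'r'): n0:coor/t4/[-]
after 8 — crash(4): n4:✗part/t0/[-]
after 9 — propose(0,'y'): n0:coor/t5/[-]
after 10 — propose(0,'x'): n0:coor/t6/[-]
after 11 — deliver 0→3: n3:part/t1/[-]
after 12 — deliver 3→0: ·
after 13 — deliver 0→4: ·
after 14 — deliver 4→0: ·
after 15 — recover(4): n4:part/t0/[-]

1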